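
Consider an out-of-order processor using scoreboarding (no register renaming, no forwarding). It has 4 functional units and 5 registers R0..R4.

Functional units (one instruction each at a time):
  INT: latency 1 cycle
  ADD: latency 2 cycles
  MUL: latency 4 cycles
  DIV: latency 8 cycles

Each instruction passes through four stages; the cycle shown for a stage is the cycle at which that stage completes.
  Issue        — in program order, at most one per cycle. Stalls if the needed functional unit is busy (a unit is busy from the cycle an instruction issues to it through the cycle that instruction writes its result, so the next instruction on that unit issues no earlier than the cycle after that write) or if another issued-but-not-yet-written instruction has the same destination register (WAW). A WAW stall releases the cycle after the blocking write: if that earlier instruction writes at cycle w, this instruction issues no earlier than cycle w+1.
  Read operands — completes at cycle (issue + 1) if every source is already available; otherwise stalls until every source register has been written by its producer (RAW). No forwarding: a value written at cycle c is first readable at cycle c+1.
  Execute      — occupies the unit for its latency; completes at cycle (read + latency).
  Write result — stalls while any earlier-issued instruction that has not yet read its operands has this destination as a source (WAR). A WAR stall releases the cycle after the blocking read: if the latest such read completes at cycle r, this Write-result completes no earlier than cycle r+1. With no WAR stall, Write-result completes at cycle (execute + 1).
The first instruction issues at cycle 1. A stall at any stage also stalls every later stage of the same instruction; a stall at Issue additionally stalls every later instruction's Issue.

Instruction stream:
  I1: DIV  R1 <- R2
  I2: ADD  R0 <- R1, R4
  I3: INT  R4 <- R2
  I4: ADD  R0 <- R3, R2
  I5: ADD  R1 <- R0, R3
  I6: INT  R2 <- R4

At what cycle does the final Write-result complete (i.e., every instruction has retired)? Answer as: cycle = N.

cycle = 25

c1: issue I1 (DIV)
c2: I1 read-ops, issue I2 (ADD)
c3: issue I3 (INT)
c4: I3 read-ops
c5: I3 finished on INT
c10: I1 finished on DIV
c11: I1→R1
c12: I2 read-ops
c13: I3→R4
c14: I2 finished on ADD
c15: I2→R0
c16: issue I4 (ADD)
c17: I4 read-ops
c19: I4 finished on ADD
c20: I4→R0
c21: issue I5 (ADD)
c22: I5 read-ops, issue I6 (INT)
c23: I6 read-ops
c24: I5 finished on ADD, I6 finished on INT
c25: I5→R1, I6→R2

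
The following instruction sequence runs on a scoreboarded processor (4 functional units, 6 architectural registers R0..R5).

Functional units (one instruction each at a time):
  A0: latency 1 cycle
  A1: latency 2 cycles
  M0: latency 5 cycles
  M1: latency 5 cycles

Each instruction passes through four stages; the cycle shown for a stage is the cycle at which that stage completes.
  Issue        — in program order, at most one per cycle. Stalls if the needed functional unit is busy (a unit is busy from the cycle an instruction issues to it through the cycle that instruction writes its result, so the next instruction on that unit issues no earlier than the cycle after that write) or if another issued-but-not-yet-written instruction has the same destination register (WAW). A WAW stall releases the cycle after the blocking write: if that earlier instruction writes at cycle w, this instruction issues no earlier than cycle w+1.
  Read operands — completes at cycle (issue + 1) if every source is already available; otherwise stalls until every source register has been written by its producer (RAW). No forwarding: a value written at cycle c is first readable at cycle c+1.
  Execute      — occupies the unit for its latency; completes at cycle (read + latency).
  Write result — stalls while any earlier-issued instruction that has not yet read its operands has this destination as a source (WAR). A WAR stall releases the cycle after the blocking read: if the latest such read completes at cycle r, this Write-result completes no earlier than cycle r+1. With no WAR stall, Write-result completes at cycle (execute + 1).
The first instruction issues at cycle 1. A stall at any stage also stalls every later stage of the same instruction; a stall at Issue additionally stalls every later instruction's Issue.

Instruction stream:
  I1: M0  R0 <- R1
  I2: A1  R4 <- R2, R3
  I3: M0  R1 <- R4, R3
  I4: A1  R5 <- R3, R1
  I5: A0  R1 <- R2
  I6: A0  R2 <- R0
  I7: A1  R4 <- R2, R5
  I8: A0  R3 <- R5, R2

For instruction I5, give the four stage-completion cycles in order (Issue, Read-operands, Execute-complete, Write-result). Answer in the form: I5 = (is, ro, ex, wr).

I5 = (17, 18, 19, 20)

[1] I1→M0
[2] I1 RO · I2→A1
[3] I2 RO
[5] I2 EX
[6] I2 WR R4
[7] I1 EX
[8] I1 WR R0
[9] I3→M0
[10] I3 RO · I4→A1
[15] I3 EX
[16] I3 WR R1
[17] I4 RO · I5→A0
[18] I5 RO
[19] I4 EX · I5 EX
[20] I4 WR R5 · I5 WR R1
[21] I6→A0
[22] I6 RO · I7→A1
[23] I6 EX
[24] I6 WR R2
[25] I7 RO · I8→A0
[26] I8 RO
[27] I7 EX · I8 EX
[28] I7 WR R4 · I8 WR R3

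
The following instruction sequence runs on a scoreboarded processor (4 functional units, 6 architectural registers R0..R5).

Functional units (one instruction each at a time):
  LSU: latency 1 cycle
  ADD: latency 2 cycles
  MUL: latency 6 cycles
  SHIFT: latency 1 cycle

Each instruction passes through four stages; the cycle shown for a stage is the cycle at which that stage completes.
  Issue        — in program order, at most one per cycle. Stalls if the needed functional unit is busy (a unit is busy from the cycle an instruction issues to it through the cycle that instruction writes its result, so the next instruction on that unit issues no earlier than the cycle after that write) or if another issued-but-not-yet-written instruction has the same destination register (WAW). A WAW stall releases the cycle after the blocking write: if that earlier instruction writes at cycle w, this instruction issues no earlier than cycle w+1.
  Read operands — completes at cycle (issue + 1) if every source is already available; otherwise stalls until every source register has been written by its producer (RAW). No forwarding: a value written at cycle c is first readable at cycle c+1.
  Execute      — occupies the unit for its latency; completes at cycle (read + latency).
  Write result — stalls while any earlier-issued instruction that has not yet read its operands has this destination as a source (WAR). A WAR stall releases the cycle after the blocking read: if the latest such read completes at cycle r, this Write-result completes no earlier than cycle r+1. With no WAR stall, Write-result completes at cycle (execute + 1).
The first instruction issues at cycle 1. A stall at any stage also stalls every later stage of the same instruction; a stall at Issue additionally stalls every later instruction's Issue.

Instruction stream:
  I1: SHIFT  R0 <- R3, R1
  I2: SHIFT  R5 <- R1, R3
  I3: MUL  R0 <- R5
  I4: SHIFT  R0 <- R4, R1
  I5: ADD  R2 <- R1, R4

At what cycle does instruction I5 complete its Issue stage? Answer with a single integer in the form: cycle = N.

cycle = 18

cycle 1: issue I1 (SHIFT)
cycle 2: I1 read-ops
cycle 3: I1 finished on SHIFT
cycle 4: I1→R0
cycle 5: issue I2 (SHIFT)
cycle 6: I2 read-ops · issue I3 (MUL)
cycle 7: I2 finished on SHIFT
cycle 8: I2→R5
cycle 9: I3 read-ops
cycle 15: I3 finished on MUL
cycle 16: I3→R0
cycle 17: issue I4 (SHIFT)
cycle 18: I4 read-ops · issue I5 (ADD)
cycle 19: I4 finished on SHIFT · I5 read-ops
cycle 20: I4→R0
cycle 21: I5 finished on ADD
cycle 22: I5→R2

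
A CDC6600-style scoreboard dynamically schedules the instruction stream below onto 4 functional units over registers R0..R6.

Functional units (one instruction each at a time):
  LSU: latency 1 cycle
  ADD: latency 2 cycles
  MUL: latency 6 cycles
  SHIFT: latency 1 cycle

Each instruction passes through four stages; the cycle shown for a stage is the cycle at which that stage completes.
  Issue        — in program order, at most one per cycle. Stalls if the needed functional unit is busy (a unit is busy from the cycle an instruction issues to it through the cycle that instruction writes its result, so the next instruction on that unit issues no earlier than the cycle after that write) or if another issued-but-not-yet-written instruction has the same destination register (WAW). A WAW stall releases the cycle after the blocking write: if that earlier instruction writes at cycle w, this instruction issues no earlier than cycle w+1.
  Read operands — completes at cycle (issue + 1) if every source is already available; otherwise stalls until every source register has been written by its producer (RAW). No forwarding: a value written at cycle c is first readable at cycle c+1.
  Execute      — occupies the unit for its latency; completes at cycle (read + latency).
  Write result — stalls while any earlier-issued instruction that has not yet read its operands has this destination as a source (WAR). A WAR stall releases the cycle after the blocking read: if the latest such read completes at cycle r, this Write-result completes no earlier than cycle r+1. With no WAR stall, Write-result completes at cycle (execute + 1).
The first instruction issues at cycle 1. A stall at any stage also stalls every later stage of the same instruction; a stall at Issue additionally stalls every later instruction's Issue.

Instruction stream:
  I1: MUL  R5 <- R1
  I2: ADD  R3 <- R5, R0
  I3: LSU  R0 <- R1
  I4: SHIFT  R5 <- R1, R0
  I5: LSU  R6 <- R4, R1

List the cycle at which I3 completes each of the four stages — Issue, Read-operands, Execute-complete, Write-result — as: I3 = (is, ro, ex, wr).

c1: I1 dispatched to MUL
c2: I1 operands ready · I2 dispatched to ADD
c3: I3 dispatched to LSU
c4: I3 operands ready
c5: I3 complete
c8: I1 complete
c9: R5←I1
c10: I2 operands ready · I4 dispatched to SHIFT
c11: R0←I3
c12: I2 complete · I4 operands ready · I5 dispatched to LSU
c13: R3←I2 · I4 complete · I5 operands ready
c14: R5←I4 · I5 complete
c15: R6←I5

I3 = (3, 4, 5, 11)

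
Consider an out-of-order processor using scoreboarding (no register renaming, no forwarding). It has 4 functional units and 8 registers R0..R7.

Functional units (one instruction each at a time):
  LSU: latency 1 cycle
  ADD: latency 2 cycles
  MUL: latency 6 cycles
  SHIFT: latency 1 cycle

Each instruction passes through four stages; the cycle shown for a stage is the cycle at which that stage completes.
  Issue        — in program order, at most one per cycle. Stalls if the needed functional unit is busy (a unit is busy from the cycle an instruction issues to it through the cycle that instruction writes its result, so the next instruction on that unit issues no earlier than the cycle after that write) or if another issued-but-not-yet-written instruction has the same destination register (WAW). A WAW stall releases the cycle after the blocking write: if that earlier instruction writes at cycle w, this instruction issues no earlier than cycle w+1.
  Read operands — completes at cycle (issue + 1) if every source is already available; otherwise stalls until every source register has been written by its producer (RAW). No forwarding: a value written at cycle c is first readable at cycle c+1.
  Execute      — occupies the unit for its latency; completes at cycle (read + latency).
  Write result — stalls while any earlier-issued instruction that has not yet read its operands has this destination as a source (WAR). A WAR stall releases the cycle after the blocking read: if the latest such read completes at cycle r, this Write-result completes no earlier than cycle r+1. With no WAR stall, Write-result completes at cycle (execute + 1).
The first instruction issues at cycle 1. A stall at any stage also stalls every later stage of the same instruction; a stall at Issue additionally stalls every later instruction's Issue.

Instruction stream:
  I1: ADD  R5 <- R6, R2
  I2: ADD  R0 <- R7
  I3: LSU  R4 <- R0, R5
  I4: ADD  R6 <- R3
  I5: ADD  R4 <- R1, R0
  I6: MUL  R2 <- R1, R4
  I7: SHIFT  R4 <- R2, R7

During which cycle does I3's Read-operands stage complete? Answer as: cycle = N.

cycle 1: I1 dispatched to ADD
cycle 2: I1 operands ready
cycle 4: I1 complete
cycle 5: R5←I1
cycle 6: I2 dispatched to ADD
cycle 7: I2 operands ready; I3 dispatched to LSU
cycle 9: I2 complete
cycle 10: R0←I2
cycle 11: I3 operands ready; I4 dispatched to ADD
cycle 12: I3 complete; I4 operands ready
cycle 13: R4←I3
cycle 14: I4 complete
cycle 15: R6←I4
cycle 16: I5 dispatched to ADD
cycle 17: I5 operands ready; I6 dispatched to MUL
cycle 19: I5 complete
cycle 20: R4←I5
cycle 21: I6 operands ready; I7 dispatched to SHIFT
cycle 27: I6 complete
cycle 28: R2←I6
cycle 29: I7 operands ready
cycle 30: I7 complete
cycle 31: R4←I7

cycle = 11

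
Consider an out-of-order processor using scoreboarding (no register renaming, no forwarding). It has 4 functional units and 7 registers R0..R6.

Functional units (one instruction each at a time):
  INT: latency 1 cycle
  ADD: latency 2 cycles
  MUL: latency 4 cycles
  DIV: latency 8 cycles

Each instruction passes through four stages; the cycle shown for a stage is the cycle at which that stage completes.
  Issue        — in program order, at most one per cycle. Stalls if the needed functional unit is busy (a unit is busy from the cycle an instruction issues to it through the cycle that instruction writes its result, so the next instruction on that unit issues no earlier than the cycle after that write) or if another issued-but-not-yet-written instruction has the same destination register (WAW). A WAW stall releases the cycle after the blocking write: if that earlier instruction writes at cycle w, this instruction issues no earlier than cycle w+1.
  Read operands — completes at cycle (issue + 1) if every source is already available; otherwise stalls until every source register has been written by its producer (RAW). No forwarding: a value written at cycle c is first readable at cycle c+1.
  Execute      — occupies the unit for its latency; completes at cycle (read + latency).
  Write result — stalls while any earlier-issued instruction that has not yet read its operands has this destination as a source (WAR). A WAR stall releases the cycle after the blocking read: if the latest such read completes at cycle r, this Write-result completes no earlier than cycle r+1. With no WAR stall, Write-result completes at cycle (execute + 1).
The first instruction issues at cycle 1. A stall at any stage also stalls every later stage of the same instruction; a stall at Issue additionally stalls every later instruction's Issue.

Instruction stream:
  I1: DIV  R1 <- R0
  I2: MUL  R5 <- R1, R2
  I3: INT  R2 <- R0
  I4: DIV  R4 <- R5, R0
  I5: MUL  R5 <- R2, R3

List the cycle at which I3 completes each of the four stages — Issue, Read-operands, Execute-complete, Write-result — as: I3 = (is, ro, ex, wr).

t=1  I1→DIV
t=2  I1 RO; I2→MUL
t=3  I3→INT
t=4  I3 RO
t=5  I3 EX
t=10  I1 EX
t=11  I1 WR R1
t=12  I2 RO; I4→DIV
t=13  I3 WR R2
t=16  I2 EX
t=17  I2 WR R5
t=18  I4 RO; I5→MUL
t=19  I5 RO
t=23  I5 EX
t=24  I5 WR R5
t=26  I4 EX
t=27  I4 WR R4

I3 = (3, 4, 5, 13)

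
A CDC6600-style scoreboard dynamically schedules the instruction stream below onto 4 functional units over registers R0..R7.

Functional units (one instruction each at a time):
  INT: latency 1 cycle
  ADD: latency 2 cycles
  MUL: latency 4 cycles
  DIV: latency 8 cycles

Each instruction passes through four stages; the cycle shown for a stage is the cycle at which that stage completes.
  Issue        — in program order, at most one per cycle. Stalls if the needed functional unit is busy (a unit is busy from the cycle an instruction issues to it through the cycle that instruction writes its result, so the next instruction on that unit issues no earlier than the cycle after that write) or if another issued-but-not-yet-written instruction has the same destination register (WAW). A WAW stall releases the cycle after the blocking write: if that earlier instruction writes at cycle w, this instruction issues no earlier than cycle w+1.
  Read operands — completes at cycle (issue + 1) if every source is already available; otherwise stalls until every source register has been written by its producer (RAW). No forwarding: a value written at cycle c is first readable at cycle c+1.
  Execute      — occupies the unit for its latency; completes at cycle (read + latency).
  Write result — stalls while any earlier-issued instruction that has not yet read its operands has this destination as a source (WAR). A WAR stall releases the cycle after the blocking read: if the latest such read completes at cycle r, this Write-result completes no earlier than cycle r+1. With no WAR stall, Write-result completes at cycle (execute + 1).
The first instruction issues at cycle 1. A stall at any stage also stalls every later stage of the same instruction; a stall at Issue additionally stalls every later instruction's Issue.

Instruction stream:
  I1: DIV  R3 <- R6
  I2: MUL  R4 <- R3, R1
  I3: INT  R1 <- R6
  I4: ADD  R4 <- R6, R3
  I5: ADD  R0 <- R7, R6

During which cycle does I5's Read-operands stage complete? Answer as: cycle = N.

cycle = 24

I1: IS=1 RO=2 EX=10 WR=11
I2: IS=2 RO=12 EX=16 WR=17  [RAW R3: wait I1 write@11]
I3: IS=3 RO=4 EX=5 WR=13  [WAR R1: wait I2 read@12]
I4: IS=18 RO=19 EX=21 WR=22  [WAW R4: wait I2 write@17]
I5: IS=23 RO=24 EX=26 WR=27  [struct: ADD busy until I4 writes@22]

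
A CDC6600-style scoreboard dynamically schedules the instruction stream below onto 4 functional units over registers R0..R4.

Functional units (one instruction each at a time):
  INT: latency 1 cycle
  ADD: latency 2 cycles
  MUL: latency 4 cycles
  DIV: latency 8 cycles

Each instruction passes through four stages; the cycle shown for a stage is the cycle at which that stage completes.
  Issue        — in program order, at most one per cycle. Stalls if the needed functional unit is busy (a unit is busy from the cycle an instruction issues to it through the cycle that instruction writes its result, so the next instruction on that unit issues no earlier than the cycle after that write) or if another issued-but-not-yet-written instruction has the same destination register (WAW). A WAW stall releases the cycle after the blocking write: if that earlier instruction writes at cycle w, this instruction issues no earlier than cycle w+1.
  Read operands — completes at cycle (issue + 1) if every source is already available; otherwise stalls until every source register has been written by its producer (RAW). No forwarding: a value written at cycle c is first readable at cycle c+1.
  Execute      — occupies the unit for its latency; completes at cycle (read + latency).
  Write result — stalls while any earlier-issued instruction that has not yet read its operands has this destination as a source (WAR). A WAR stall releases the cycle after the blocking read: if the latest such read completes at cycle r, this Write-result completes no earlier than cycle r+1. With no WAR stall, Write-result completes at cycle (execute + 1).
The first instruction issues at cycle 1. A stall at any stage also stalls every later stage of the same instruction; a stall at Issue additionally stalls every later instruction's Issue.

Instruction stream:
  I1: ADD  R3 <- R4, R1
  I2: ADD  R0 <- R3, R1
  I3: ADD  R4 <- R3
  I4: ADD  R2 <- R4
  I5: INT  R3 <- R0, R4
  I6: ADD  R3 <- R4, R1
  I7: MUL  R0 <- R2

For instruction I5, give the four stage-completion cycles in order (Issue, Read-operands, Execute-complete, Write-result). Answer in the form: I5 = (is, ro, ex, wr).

I5 = (17, 18, 19, 20)

I1: IS=1 RO=2 EX=4 WR=5
I2: IS=6 RO=7 EX=9 WR=10  [struct: ADD busy until I1 writes@5]
I3: IS=11 RO=12 EX=14 WR=15  [struct: ADD busy until I2 writes@10]
I4: IS=16 RO=17 EX=19 WR=20  [struct: ADD busy until I3 writes@15]
I5: IS=17 RO=18 EX=19 WR=20
I6: IS=21 RO=22 EX=24 WR=25  [WAW R3: wait I5 write@20]
I7: IS=22 RO=23 EX=27 WR=28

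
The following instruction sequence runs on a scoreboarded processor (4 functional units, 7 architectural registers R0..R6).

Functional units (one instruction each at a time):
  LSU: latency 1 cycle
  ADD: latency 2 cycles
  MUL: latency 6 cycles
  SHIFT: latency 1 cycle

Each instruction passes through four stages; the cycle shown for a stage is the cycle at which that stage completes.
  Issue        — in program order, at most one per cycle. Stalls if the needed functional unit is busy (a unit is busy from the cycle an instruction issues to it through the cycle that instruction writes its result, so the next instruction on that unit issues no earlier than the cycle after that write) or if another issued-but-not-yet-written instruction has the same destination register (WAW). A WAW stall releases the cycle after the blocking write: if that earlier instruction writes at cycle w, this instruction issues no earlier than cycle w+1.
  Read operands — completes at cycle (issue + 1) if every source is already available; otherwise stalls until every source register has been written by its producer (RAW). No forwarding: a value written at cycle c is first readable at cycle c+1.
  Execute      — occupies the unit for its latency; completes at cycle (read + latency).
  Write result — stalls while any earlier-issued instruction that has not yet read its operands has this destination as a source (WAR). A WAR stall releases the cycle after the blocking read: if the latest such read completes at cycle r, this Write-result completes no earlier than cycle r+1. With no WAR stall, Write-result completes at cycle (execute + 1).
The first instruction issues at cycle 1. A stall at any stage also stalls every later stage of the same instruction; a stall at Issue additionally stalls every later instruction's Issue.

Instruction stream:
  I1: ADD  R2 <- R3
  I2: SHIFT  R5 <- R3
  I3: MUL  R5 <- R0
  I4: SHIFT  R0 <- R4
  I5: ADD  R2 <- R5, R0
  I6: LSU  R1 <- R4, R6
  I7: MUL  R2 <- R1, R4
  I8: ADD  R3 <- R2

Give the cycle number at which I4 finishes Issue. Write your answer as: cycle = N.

  I1 | 1 | 2 | 4 | 5
  I2 | 2 | 3 | 4 | 5
  I3 | 6 | 7 | 13 | 14   WAW R5: wait I2 write@5
  I4 | 7 | 8 | 9 | 10
  I5 | 8 | 15 | 17 | 18   RAW R5: wait I3 write@14
  I6 | 9 | 10 | 11 | 12
  I7 | 19 | 20 | 26 | 27   WAW R2: wait I5 write@18
  I8 | 20 | 28 | 30 | 31   RAW R2: wait I7 write@27

cycle = 7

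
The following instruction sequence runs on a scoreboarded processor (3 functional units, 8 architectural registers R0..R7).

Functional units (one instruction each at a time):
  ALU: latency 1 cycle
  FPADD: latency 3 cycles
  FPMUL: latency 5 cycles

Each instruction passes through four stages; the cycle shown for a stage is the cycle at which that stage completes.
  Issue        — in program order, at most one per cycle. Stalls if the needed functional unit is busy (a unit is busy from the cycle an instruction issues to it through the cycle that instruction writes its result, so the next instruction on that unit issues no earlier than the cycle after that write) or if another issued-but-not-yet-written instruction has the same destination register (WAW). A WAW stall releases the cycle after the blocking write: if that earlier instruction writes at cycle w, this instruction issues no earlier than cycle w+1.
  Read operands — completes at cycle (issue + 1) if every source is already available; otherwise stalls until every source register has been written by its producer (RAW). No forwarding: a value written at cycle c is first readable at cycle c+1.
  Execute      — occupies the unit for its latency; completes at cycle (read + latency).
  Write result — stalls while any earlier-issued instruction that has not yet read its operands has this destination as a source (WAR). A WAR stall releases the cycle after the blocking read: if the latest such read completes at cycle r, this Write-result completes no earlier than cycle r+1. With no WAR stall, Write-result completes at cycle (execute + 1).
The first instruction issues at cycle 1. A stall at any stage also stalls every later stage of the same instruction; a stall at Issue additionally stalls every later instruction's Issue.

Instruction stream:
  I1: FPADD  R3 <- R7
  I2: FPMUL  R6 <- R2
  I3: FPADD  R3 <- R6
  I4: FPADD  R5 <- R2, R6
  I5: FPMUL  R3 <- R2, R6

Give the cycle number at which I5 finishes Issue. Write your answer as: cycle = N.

cycle = 16

[I1] 1/2/5/6
[I2] 2/3/8/9
[I3] 7/10/13/14  (struct: FPADD busy until I1 writes@6; RAW R6: wait I2 write@9)
[I4] 15/16/19/20  (struct: FPADD busy until I3 writes@14)
[I5] 16/17/22/23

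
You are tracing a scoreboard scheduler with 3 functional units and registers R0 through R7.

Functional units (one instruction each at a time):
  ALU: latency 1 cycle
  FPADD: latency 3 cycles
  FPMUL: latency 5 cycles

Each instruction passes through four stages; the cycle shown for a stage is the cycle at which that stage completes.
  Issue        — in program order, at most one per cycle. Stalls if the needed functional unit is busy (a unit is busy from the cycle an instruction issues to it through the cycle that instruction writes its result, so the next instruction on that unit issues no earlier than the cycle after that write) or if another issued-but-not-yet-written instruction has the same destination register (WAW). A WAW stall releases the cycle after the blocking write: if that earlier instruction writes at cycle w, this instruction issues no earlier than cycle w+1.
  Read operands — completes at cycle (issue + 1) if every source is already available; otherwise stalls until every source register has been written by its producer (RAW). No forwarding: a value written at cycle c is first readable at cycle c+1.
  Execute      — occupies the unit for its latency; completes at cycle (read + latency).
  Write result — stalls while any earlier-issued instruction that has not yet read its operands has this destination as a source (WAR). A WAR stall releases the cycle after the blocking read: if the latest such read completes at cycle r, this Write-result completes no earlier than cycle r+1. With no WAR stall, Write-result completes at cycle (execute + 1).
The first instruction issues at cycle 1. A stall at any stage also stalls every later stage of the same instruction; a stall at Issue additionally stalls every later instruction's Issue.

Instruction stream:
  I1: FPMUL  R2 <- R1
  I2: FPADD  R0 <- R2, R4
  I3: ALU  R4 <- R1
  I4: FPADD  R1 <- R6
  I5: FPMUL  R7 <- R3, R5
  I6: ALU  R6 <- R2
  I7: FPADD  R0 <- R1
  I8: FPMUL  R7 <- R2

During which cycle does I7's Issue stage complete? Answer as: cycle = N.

cycle = 20

t=1  I1 issues→FPMUL
t=2  I1 reads · I2 issues→FPADD
t=3  I3 issues→ALU
t=4  I3 reads
t=5  I3 exec-done
t=7  I1 exec-done
t=8  I1 writes R2
t=9  I2 reads
t=10  I3 writes R4
t=12  I2 exec-done
t=13  I2 writes R0
t=14  I4 issues→FPADD
t=15  I4 reads · I5 issues→FPMUL
t=16  I5 reads · I6 issues→ALU
t=17  I6 reads
t=18  I4 exec-done · I6 exec-done
t=19  I4 writes R1 · I6 writes R6
t=20  I7 issues→FPADD
t=21  I5 exec-done · I7 reads
t=22  I5 writes R7
t=23  I8 issues→FPMUL
t=24  I7 exec-done · I8 reads
t=25  I7 writes R0
t=29  I8 exec-done
t=30  I8 writes R7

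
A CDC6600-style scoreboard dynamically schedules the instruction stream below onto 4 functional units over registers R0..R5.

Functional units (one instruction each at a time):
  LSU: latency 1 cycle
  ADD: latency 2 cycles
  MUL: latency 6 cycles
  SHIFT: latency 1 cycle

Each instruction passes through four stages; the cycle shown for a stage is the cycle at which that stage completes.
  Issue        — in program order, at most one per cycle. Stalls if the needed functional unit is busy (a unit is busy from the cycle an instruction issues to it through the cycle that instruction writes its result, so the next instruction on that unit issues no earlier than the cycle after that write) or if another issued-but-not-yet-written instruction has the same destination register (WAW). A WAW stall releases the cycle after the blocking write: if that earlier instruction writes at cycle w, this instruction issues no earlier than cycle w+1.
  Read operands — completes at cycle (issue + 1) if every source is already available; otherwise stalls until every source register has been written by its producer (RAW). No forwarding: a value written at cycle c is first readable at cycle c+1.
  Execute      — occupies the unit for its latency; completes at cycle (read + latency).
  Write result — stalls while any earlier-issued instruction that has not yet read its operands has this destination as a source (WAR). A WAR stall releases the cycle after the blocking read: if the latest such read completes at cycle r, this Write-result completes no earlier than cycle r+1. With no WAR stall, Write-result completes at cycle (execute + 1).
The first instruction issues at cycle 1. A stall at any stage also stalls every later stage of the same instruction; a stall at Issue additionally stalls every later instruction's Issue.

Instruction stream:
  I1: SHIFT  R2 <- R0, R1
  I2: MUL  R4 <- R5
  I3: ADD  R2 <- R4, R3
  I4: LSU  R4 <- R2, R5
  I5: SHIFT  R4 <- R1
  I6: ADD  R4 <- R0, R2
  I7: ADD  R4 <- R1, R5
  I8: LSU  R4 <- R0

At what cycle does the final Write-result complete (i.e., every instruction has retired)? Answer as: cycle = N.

cycle = 35

[1] I1 issues→SHIFT
[2] I1 reads; I2 issues→MUL
[3] I1 exec-done; I2 reads
[4] I1 writes R2
[5] I3 issues→ADD
[9] I2 exec-done
[10] I2 writes R4
[11] I3 reads; I4 issues→LSU
[13] I3 exec-done
[14] I3 writes R2
[15] I4 reads
[16] I4 exec-done
[17] I4 writes R4
[18] I5 issues→SHIFT
[19] I5 reads
[20] I5 exec-done
[21] I5 writes R4
[22] I6 issues→ADD
[23] I6 reads
[25] I6 exec-done
[26] I6 writes R4
[27] I7 issues→ADD
[28] I7 reads
[30] I7 exec-done
[31] I7 writes R4
[32] I8 issues→LSU
[33] I8 reads
[34] I8 exec-done
[35] I8 writes R4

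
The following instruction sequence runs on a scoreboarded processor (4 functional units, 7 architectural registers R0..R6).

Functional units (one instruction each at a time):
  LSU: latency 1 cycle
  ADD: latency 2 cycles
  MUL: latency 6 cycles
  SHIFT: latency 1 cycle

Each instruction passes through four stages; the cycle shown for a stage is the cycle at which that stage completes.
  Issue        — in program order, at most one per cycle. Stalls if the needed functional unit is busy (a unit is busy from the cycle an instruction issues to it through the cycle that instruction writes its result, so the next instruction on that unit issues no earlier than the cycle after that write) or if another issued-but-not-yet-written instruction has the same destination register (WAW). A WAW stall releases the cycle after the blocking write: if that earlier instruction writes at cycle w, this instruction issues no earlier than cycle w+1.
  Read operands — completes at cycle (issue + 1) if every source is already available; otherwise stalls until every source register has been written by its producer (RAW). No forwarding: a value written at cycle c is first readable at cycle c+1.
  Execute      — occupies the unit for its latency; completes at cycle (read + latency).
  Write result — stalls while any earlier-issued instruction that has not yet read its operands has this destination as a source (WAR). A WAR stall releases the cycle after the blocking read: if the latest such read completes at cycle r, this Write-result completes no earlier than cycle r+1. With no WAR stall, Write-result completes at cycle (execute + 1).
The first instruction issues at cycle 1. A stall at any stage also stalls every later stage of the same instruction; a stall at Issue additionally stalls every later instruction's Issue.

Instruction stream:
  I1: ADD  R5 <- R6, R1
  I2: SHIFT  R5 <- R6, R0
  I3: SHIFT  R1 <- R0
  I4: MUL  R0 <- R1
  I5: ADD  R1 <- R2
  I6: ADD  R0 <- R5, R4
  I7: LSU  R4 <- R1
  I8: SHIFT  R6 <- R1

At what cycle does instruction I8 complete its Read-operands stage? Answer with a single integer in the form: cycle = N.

cycle 1: I1 issues→ADD
cycle 2: I1 reads
cycle 4: I1 exec-done
cycle 5: I1 writes R5
cycle 6: I2 issues→SHIFT
cycle 7: I2 reads
cycle 8: I2 exec-done
cycle 9: I2 writes R5
cycle 10: I3 issues→SHIFT
cycle 11: I3 reads, I4 issues→MUL
cycle 12: I3 exec-done
cycle 13: I3 writes R1
cycle 14: I4 reads, I5 issues→ADD
cycle 15: I5 reads
cycle 17: I5 exec-done
cycle 18: I5 writes R1
cycle 20: I4 exec-done
cycle 21: I4 writes R0
cycle 22: I6 issues→ADD
cycle 23: I6 reads, I7 issues→LSU
cycle 24: I7 reads, I8 issues→SHIFT
cycle 25: I6 exec-done, I7 exec-done, I8 reads
cycle 26: I6 writes R0, I7 writes R4, I8 exec-done
cycle 27: I8 writes R6

cycle = 25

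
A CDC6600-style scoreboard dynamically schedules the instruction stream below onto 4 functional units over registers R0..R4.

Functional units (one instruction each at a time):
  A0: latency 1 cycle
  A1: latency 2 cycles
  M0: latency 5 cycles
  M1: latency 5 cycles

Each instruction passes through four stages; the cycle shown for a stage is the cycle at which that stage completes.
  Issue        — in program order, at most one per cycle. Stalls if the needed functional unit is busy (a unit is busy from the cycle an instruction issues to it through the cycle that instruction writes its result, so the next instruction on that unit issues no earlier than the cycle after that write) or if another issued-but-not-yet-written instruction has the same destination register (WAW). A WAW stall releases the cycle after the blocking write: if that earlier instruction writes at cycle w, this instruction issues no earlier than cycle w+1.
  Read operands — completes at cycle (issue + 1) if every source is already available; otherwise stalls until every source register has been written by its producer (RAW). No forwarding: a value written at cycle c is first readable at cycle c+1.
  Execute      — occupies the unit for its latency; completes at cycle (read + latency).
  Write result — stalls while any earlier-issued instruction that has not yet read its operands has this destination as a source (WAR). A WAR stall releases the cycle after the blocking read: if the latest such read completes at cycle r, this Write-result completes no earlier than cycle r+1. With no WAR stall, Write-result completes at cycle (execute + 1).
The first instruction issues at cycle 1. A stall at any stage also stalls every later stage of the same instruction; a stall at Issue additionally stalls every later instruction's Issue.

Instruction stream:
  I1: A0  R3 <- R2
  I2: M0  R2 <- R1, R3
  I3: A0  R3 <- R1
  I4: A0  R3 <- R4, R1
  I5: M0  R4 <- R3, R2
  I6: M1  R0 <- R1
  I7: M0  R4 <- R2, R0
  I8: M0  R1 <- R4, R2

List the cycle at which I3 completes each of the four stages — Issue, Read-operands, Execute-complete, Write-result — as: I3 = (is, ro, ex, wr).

I1  is:1  ro:2  ex:3  wr:4
I2  is:2  ro:5  ex:10  wr:11  — RAW R3: wait I1 write@4
I3  is:5  ro:6  ex:7  wr:8  — struct: A0 busy until I1 writes@4
I4  is:9  ro:10  ex:11  wr:12  — struct: A0 busy until I3 writes@8
I5  is:12  ro:13  ex:18  wr:19  — struct: M0 busy until I2 writes@11
I6  is:13  ro:14  ex:19  wr:20
I7  is:20  ro:21  ex:26  wr:27  — struct: M0 busy until I5 writes@19
I8  is:28  ro:29  ex:34  wr:35  — struct: M0 busy until I7 writes@27

I3 = (5, 6, 7, 8)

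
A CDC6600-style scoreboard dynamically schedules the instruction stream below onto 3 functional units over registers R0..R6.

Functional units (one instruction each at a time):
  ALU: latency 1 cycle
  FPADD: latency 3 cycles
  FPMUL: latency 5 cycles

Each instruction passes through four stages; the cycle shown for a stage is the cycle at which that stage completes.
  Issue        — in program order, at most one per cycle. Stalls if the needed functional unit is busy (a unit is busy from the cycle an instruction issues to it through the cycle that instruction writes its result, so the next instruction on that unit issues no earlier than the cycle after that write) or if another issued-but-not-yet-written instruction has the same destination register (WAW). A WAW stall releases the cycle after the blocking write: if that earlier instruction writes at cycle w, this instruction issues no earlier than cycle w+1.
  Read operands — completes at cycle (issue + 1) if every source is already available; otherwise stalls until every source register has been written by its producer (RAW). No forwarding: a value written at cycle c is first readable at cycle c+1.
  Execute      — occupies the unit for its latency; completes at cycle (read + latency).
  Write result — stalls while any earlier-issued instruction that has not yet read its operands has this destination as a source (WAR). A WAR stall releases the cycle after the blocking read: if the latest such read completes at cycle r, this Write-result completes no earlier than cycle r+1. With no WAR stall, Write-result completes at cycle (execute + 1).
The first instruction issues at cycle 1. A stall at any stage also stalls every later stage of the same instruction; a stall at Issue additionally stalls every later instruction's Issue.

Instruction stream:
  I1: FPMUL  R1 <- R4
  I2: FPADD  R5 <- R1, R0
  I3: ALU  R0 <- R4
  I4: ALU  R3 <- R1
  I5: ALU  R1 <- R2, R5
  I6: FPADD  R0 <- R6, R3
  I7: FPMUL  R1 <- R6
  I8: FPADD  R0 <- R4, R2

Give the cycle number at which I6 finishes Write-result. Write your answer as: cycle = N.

cycle = 21

I1 -> (1, 2, 7, 8)
I2 -> (2, 9, 12, 13)  // RAW R1: wait I1 write@8
I3 -> (3, 4, 5, 10)  // WAR R0: wait I2 read@9
I4 -> (11, 12, 13, 14)  // struct: ALU busy until I3 writes@10
I5 -> (15, 16, 17, 18)  // struct: ALU busy until I4 writes@14
I6 -> (16, 17, 20, 21)
I7 -> (19, 20, 25, 26)  // WAW R1: wait I5 write@18
I8 -> (22, 23, 26, 27)  // struct: FPADD busy until I6 writes@21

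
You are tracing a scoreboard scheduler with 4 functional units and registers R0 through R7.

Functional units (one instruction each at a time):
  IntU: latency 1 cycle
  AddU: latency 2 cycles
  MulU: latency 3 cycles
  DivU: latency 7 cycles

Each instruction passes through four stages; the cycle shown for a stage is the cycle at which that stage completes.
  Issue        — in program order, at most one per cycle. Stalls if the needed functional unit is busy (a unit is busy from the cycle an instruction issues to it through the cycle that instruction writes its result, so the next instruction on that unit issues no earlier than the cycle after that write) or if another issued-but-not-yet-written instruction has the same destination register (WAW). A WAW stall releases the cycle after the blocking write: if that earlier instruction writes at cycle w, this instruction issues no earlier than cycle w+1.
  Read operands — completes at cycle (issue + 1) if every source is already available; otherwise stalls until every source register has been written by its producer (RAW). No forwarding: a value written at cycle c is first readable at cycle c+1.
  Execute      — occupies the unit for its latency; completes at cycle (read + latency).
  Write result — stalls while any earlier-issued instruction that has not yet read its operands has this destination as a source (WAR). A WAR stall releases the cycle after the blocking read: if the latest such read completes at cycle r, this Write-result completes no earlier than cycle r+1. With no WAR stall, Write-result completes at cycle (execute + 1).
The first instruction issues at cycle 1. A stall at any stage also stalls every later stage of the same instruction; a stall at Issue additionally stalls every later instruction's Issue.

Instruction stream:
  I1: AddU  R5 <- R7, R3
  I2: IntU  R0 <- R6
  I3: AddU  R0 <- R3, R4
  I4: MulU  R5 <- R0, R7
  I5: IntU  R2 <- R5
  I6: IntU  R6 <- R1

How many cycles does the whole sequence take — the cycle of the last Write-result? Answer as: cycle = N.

cycle = 22

cycle 1: I1→AddU
cycle 2: I1 RO · I2→IntU
cycle 3: I2 RO
cycle 4: I1 EX · I2 EX
cycle 5: I1 WR R5 · I2 WR R0
cycle 6: I3→AddU
cycle 7: I3 RO · I4→MulU
cycle 8: I5→IntU
cycle 9: I3 EX
cycle 10: I3 WR R0
cycle 11: I4 RO
cycle 14: I4 EX
cycle 15: I4 WR R5
cycle 16: I5 RO
cycle 17: I5 EX
cycle 18: I5 WR R2
cycle 19: I6→IntU
cycle 20: I6 RO
cycle 21: I6 EX
cycle 22: I6 WR R6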